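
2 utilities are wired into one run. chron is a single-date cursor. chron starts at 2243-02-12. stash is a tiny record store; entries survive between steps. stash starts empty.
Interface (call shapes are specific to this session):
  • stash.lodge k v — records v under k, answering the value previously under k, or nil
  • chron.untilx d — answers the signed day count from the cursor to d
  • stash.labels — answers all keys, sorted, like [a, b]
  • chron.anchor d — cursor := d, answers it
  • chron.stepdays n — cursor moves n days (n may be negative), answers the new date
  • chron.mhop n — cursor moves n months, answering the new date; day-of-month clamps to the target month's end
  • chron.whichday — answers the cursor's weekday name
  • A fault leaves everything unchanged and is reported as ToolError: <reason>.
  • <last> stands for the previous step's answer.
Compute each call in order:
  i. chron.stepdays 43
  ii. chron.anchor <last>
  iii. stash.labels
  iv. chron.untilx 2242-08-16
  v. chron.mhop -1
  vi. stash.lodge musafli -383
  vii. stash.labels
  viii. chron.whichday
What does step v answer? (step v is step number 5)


Answer: 2243-02-27

Derivation:
Step: chron.stepdays[43]
Result: 2243-03-27
Step: chron.anchor[<last>]
Result: 2243-03-27
Step: stash.labels[]
Result: []
Step: chron.untilx[2242-08-16]
Result: -223
Step: chron.mhop[-1]
Result: 2243-02-27
Step: stash.lodge[musafli; -383]
Result: nil
Step: stash.labels[]
Result: [musafli]
Step: chron.whichday[]
Result: Monday


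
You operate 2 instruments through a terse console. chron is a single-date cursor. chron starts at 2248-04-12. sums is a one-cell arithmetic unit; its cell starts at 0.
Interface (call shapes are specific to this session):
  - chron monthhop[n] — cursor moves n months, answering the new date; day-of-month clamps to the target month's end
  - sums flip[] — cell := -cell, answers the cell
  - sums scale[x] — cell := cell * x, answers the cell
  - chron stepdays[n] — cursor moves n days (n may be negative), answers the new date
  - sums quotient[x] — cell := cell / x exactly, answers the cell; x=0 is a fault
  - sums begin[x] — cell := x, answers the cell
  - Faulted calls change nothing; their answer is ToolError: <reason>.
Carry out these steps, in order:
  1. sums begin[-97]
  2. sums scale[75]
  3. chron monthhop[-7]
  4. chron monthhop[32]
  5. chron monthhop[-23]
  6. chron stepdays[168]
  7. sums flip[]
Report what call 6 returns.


Calling sums begin(x→-97), → -97.
I use sums scale(x→75), and get -7275.
I run chron monthhop(n→-7), which returns 2247-09-12.
Using chron monthhop(n→32), yielding 2250-05-12.
I call chron monthhop(n→-23), — result: 2248-06-12.
Calling chron stepdays(n→168), and get 2248-11-27.
Now I run sums flip, which returns 7275.

Answer: 2248-11-27


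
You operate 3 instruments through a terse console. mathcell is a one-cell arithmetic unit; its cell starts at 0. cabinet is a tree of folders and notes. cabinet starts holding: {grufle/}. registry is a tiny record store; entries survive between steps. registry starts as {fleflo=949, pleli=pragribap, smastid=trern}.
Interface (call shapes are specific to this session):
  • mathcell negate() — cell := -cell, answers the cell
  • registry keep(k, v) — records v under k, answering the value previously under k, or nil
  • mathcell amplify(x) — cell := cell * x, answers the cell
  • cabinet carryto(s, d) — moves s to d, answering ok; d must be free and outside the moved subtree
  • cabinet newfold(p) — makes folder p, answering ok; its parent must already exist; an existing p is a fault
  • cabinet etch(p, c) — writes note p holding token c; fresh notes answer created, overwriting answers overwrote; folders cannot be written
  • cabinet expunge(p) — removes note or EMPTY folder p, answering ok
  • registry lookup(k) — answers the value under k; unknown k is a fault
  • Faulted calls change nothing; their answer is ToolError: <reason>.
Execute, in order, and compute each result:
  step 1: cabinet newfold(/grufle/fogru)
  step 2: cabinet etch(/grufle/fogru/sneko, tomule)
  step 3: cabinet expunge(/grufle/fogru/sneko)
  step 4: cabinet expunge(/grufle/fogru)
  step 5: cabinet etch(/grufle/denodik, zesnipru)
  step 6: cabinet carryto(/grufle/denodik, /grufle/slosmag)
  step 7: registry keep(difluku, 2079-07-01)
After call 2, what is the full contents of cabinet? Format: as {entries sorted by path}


CALL cabinet newfold[p: /grufle/fogru]
RET  ok
CALL cabinet etch[p: /grufle/fogru/sneko; c: tomule]
RET  created
CALL cabinet expunge[p: /grufle/fogru/sneko]
RET  ok
CALL cabinet expunge[p: /grufle/fogru]
RET  ok
CALL cabinet etch[p: /grufle/denodik; c: zesnipru]
RET  created
CALL cabinet carryto[s: /grufle/denodik; d: /grufle/slosmag]
RET  ok
CALL registry keep[k: difluku; v: 2079-07-01]
RET  nil

Answer: {grufle/, grufle/fogru/, grufle/fogru/sneko=tomule}


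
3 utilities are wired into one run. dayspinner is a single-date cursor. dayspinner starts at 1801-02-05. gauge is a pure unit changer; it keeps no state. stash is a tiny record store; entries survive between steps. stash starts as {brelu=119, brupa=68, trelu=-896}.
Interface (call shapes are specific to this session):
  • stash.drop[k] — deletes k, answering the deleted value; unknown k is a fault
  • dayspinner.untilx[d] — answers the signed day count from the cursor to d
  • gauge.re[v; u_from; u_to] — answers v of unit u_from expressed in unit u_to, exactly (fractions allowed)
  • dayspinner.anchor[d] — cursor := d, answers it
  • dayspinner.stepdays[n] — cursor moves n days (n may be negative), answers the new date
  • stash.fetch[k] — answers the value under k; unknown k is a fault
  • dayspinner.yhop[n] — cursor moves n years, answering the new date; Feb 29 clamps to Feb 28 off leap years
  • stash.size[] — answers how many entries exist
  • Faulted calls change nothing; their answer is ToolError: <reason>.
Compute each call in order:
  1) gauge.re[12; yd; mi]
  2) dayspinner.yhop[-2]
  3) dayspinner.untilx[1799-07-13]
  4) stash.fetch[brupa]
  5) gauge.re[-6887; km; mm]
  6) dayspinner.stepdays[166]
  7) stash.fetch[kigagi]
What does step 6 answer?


Answer: 1799-07-21

Derivation:
CALL gauge.re[12; yd; mi]
RET  3/440
CALL dayspinner.yhop[-2]
RET  1799-02-05
CALL dayspinner.untilx[1799-07-13]
RET  158
CALL stash.fetch[brupa]
RET  68
CALL gauge.re[-6887; km; mm]
RET  -6887000000
CALL dayspinner.stepdays[166]
RET  1799-07-21
CALL stash.fetch[kigagi]
RET  ToolError: no such key kigagi


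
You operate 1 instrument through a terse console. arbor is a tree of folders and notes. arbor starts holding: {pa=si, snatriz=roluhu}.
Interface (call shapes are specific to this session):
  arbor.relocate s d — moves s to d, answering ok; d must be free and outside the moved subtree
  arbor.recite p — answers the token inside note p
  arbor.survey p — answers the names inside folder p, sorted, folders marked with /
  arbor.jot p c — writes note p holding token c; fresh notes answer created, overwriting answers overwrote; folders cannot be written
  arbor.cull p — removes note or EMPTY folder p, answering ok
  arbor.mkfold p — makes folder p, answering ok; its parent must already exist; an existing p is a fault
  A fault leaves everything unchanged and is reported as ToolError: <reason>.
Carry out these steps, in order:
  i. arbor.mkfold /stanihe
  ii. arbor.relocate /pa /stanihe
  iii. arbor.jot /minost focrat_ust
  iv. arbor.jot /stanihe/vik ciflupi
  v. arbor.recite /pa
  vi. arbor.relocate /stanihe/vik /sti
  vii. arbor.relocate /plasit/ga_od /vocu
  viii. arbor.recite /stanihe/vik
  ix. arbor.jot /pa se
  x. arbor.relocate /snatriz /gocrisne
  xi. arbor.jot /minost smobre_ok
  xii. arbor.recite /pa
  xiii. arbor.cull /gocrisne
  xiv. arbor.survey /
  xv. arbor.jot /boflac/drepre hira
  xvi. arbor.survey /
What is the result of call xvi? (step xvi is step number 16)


$ arbor.mkfold p=/stanihe
  ok
$ arbor.relocate s=/pa d=/stanihe
  ToolError: exists
$ arbor.jot p=/minost c=focrat_ust
  created
$ arbor.jot p=/stanihe/vik c=ciflupi
  created
$ arbor.recite p=/pa
  si
$ arbor.relocate s=/stanihe/vik d=/sti
  ok
$ arbor.relocate s=/plasit/ga_od d=/vocu
  ToolError: not found
$ arbor.recite p=/stanihe/vik
  ToolError: not found
$ arbor.jot p=/pa c=se
  overwrote
$ arbor.relocate s=/snatriz d=/gocrisne
  ok
$ arbor.jot p=/minost c=smobre_ok
  overwrote
$ arbor.recite p=/pa
  se
$ arbor.cull p=/gocrisne
  ok
$ arbor.survey p=/
  [minost, pa, stanihe/, sti]
$ arbor.jot p=/boflac/drepre c=hira
  ToolError: no parent
$ arbor.survey p=/
  [minost, pa, stanihe/, sti]

Answer: [minost, pa, stanihe/, sti]


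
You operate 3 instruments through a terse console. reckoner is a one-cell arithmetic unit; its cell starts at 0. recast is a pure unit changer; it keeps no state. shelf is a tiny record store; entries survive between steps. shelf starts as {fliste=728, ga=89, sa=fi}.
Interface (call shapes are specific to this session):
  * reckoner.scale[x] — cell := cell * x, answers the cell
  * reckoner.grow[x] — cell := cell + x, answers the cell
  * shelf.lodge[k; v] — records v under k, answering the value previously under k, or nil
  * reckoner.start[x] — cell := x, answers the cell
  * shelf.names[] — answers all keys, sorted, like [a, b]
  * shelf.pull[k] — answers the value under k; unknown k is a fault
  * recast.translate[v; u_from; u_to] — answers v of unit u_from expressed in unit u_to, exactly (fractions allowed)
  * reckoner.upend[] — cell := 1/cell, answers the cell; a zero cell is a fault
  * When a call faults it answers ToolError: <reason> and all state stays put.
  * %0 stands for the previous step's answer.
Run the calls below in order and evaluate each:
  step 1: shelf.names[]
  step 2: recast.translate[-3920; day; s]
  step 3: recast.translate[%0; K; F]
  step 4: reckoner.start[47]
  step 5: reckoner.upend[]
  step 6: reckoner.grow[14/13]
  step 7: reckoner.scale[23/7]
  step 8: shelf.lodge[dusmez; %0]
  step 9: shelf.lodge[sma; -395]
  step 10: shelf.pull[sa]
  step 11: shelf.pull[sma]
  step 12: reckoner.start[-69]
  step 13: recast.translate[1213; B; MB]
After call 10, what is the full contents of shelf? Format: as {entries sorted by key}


Act: shelf.names[]
Obs: [fliste, ga, sa]
Act: recast.translate[-3920; day; s]
Obs: -338688000
Act: recast.translate[%0; K; F]
Obs: -60963885967/100
Act: reckoner.start[47]
Obs: 47
Act: reckoner.upend[]
Obs: 1/47
Act: reckoner.grow[14/13]
Obs: 671/611
Act: reckoner.scale[23/7]
Obs: 15433/4277
Act: shelf.lodge[dusmez; %0]
Obs: nil
Act: shelf.lodge[sma; -395]
Obs: nil
Act: shelf.pull[sa]
Obs: fi
Act: shelf.pull[sma]
Obs: -395
Act: reckoner.start[-69]
Obs: -69
Act: recast.translate[1213; B; MB]
Obs: 1213/1000000

Answer: {dusmez=15433/4277, fliste=728, ga=89, sa=fi, sma=-395}


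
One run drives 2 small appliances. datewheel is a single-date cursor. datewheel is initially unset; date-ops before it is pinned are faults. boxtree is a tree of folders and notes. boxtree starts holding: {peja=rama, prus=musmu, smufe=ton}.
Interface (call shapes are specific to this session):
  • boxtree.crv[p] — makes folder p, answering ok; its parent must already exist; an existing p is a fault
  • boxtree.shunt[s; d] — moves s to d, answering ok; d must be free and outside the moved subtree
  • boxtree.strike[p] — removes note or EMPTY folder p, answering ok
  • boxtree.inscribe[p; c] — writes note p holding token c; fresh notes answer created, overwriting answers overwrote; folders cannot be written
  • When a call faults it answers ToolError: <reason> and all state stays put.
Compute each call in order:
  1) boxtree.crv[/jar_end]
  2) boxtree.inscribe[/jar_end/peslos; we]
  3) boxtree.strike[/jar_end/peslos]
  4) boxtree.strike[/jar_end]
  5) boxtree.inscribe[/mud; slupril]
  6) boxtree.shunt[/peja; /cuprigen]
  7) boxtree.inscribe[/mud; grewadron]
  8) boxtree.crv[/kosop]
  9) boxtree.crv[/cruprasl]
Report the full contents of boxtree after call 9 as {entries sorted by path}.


Answer: {cruprasl/, cuprigen=rama, kosop/, mud=grewadron, prus=musmu, smufe=ton}

Derivation:
$ boxtree.crv /jar_end
:: ok
$ boxtree.inscribe /jar_end/peslos we
:: created
$ boxtree.strike /jar_end/peslos
:: ok
$ boxtree.strike /jar_end
:: ok
$ boxtree.inscribe /mud slupril
:: created
$ boxtree.shunt /peja /cuprigen
:: ok
$ boxtree.inscribe /mud grewadron
:: overwrote
$ boxtree.crv /kosop
:: ok
$ boxtree.crv /cruprasl
:: ok


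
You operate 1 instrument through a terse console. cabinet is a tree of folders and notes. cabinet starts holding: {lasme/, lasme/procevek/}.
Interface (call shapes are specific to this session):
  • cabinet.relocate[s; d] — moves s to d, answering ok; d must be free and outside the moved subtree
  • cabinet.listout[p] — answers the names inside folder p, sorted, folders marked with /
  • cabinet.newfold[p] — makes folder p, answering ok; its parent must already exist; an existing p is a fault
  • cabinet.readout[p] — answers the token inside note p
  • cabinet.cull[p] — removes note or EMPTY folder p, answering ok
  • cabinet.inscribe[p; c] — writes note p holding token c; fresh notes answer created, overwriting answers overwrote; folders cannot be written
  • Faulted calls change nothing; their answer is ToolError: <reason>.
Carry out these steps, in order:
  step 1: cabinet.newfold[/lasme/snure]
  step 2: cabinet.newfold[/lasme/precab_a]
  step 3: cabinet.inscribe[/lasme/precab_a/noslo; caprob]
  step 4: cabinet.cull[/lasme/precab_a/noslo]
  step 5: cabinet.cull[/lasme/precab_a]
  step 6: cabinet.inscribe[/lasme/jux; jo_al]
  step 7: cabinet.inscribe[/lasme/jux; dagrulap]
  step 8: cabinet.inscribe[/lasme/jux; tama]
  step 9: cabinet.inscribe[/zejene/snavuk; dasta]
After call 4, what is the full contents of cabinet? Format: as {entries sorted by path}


Answer: {lasme/, lasme/precab_a/, lasme/procevek/, lasme/snure/}

Derivation:
Do: newfold[p=/lasme/snure]
See: ok
Do: newfold[p=/lasme/precab_a]
See: ok
Do: inscribe[p=/lasme/precab_a/noslo; c=caprob]
See: created
Do: cull[p=/lasme/precab_a/noslo]
See: ok
Do: cull[p=/lasme/precab_a]
See: ok
Do: inscribe[p=/lasme/jux; c=jo_al]
See: created
Do: inscribe[p=/lasme/jux; c=dagrulap]
See: overwrote
Do: inscribe[p=/lasme/jux; c=tama]
See: overwrote
Do: inscribe[p=/zejene/snavuk; c=dasta]
See: ToolError: no parent


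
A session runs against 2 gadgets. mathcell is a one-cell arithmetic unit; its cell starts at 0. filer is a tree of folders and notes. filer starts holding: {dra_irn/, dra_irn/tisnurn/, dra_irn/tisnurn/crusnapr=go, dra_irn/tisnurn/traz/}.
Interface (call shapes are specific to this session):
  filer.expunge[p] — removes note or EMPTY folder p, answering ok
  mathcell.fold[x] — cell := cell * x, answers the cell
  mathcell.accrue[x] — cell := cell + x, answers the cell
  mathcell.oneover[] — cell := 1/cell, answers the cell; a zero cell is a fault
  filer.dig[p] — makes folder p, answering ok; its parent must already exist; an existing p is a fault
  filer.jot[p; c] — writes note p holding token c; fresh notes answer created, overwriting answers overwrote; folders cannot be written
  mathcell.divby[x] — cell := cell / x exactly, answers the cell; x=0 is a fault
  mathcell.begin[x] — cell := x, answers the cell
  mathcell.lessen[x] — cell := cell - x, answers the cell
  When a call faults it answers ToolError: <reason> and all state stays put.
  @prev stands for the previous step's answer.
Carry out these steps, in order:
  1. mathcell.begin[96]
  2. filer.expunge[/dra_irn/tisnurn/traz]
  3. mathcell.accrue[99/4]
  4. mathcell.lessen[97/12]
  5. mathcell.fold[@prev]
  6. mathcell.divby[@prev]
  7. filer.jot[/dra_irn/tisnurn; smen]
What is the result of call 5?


Answer: 114244/9

Derivation:
>> mathcell.begin(96)
<< 96
>> filer.expunge(/dra_irn/tisnurn/traz)
<< ok
>> mathcell.accrue(99/4)
<< 483/4
>> mathcell.lessen(97/12)
<< 338/3
>> mathcell.fold(@prev)
<< 114244/9
>> mathcell.divby(@prev)
<< 1
>> filer.jot(/dra_irn/tisnurn, smen)
<< ToolError: is a directory


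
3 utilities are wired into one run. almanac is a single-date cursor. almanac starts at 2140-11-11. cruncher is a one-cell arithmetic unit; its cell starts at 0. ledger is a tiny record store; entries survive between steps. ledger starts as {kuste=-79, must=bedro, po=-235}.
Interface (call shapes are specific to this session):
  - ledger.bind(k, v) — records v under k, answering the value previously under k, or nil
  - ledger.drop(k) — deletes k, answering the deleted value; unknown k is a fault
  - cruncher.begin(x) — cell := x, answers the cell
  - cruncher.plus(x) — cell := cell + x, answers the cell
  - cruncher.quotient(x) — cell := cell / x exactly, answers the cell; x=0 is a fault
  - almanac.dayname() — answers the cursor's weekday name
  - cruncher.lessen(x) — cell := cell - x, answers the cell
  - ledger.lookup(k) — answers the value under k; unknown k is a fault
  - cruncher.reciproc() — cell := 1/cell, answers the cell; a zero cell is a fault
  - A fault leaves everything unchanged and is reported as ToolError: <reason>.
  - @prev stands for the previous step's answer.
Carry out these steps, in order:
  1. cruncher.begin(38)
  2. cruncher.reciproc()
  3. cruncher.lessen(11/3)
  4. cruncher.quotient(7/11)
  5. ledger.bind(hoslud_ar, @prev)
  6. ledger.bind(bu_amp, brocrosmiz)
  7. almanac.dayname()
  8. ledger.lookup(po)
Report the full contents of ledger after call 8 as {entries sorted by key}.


% 1. cruncher.begin(x: 38) ~> 38
% 2. cruncher.reciproc() ~> 1/38
% 3. cruncher.lessen(x: 11/3) ~> -415/114
% 4. cruncher.quotient(x: 7/11) ~> -4565/798
% 5. ledger.bind(k: hoslud_ar, v: @prev) ~> nil
% 6. ledger.bind(k: bu_amp, v: brocrosmiz) ~> nil
% 7. almanac.dayname() ~> Friday
% 8. ledger.lookup(k: po) ~> -235

Answer: {bu_amp=brocrosmiz, hoslud_ar=-4565/798, kuste=-79, must=bedro, po=-235}


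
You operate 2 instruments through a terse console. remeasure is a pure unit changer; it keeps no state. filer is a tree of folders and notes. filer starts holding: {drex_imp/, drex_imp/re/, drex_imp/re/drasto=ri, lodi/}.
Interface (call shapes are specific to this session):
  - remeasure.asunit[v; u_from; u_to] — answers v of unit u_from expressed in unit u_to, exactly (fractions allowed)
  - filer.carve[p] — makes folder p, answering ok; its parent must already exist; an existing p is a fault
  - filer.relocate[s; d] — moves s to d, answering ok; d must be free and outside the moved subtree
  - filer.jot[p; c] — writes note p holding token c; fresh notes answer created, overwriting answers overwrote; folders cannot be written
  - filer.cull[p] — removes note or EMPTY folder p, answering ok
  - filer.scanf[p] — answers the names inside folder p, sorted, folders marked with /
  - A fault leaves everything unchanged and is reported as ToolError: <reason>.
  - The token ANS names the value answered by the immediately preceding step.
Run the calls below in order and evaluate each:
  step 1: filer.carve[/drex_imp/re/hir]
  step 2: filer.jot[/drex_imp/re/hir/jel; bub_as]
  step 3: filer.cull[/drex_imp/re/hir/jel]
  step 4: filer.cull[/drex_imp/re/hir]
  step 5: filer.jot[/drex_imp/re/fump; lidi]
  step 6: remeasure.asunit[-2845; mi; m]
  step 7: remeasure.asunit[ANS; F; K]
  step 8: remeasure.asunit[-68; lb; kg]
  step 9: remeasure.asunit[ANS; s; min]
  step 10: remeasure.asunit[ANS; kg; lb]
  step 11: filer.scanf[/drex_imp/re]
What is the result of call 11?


$ carve p: /drex_imp/re/hir
= ok
$ jot p: /drex_imp/re/hir/jel c: bub_as
= created
$ cull p: /drex_imp/re/hir/jel
= ok
$ cull p: /drex_imp/re/hir
= ok
$ jot p: /drex_imp/re/fump c: lidi
= created
$ asunit v: -2845 u_from: mi u_to: m
= -114464592/25
$ asunit v: ANS u_from: F u_to: K
= -457812401/180
$ asunit v: -68 u_from: lb u_to: kg
= -771107029/25000000
$ asunit v: ANS u_from: s u_to: min
= -771107029/1500000000
$ asunit v: ANS u_from: kg u_to: lb
= -17/15
$ scanf p: /drex_imp/re
= [drasto, fump]

Answer: [drasto, fump]


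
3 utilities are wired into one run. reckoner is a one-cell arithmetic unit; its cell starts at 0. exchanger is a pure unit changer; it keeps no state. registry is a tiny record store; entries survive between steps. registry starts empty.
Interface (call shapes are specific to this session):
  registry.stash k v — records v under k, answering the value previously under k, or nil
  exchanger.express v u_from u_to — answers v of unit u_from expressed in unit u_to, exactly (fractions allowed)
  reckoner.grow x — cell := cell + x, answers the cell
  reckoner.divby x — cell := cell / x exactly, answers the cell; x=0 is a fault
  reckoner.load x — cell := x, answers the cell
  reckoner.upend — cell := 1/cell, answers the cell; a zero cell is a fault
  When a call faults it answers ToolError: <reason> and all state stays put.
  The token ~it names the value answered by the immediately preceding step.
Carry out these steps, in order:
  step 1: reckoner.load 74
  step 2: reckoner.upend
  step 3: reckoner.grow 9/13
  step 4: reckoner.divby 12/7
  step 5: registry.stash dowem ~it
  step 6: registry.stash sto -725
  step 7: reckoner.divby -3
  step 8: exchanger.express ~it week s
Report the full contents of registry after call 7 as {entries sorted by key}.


Answer: {dowem=4753/11544, sto=-725}

Derivation:
// reckoner.load(x→74) => 74
// reckoner.upend() => 1/74
// reckoner.grow(x→9/13) => 679/962
// reckoner.divby(x→12/7) => 4753/11544
// registry.stash(k→dowem, v→~it) => nil
// registry.stash(k→sto, v→-725) => nil
// reckoner.divby(x→-3) => -4753/34632
// exchanger.express(v→~it, u_from→week, u_to→s) => -39925200/481


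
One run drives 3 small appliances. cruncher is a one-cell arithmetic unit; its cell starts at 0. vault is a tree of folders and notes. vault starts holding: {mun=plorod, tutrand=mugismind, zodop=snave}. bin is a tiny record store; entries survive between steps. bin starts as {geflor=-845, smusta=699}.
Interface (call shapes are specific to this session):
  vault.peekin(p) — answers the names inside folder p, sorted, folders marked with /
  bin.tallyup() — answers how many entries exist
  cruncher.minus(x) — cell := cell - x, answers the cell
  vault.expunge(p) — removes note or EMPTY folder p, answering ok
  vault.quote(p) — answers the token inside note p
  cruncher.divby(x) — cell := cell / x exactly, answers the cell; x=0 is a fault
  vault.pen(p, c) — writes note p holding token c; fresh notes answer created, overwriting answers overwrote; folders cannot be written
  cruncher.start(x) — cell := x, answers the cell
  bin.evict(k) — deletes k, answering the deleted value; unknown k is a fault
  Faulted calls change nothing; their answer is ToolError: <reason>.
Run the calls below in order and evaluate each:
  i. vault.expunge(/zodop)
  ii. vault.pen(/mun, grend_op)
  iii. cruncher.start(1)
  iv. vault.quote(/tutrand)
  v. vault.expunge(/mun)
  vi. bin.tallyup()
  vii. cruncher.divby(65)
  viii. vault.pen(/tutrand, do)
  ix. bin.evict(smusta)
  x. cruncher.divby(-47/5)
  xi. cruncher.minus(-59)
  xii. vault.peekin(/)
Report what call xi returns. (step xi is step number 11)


==> expunge(p: /zodop)
<== ok
==> pen(p: /mun, c: grend_op)
<== overwrote
==> start(x: 1)
<== 1
==> quote(p: /tutrand)
<== mugismind
==> expunge(p: /mun)
<== ok
==> tallyup()
<== 2
==> divby(x: 65)
<== 1/65
==> pen(p: /tutrand, c: do)
<== overwrote
==> evict(k: smusta)
<== 699
==> divby(x: -47/5)
<== -1/611
==> minus(x: -59)
<== 36048/611
==> peekin(p: /)
<== [tutrand]

Answer: 36048/611


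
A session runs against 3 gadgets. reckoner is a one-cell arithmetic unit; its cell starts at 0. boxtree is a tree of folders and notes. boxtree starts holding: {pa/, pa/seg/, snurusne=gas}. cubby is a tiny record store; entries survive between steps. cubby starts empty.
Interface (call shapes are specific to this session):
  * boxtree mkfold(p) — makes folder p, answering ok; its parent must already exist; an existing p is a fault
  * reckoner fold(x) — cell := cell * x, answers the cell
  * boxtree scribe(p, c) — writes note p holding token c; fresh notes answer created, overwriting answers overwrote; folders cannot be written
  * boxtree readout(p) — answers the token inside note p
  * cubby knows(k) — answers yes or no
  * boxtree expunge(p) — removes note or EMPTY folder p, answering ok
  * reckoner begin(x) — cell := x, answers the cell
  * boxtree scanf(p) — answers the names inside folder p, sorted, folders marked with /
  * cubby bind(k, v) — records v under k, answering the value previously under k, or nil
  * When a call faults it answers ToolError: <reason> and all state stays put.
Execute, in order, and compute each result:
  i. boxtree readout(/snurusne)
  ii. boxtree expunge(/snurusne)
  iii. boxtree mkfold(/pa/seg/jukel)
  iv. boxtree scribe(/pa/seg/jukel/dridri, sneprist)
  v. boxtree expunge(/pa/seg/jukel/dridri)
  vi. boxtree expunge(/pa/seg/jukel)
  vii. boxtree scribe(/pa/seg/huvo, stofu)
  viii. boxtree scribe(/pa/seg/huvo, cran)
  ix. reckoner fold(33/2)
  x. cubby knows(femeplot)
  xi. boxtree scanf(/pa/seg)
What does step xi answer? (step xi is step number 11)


Answer: [huvo]

Derivation:
! 1. boxtree readout(/snurusne) == gas
! 2. boxtree expunge(/snurusne) == ok
! 3. boxtree mkfold(/pa/seg/jukel) == ok
! 4. boxtree scribe(/pa/seg/jukel/dridri, sneprist) == created
! 5. boxtree expunge(/pa/seg/jukel/dridri) == ok
! 6. boxtree expunge(/pa/seg/jukel) == ok
! 7. boxtree scribe(/pa/seg/huvo, stofu) == created
! 8. boxtree scribe(/pa/seg/huvo, cran) == overwrote
! 9. reckoner fold(33/2) == 0
! 10. cubby knows(femeplot) == no
! 11. boxtree scanf(/pa/seg) == [huvo]


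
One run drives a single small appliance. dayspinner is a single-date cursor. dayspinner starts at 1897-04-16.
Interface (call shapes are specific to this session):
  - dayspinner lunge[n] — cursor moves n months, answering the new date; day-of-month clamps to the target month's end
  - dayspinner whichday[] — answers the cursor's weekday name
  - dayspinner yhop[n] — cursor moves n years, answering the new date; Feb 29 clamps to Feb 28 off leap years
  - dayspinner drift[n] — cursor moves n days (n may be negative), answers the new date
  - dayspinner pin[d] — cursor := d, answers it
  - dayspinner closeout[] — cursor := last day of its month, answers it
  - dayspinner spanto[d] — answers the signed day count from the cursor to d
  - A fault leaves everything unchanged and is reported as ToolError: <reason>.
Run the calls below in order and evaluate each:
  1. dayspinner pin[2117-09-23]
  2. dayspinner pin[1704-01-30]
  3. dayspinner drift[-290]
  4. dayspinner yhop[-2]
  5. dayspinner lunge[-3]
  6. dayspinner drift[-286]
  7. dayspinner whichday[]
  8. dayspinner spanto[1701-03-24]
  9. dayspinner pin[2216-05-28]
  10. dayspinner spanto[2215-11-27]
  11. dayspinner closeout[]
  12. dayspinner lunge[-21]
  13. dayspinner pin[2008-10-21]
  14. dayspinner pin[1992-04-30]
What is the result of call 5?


Answer: 1701-01-15

Derivation:
$ dayspinner pin d=2117-09-23
:: 2117-09-23
$ dayspinner pin d=1704-01-30
:: 1704-01-30
$ dayspinner drift n=-290
:: 1703-04-15
$ dayspinner yhop n=-2
:: 1701-04-15
$ dayspinner lunge n=-3
:: 1701-01-15
$ dayspinner drift n=-286
:: 1700-04-04
$ dayspinner whichday
:: Sunday
$ dayspinner spanto d=1701-03-24
:: 354
$ dayspinner pin d=2216-05-28
:: 2216-05-28
$ dayspinner spanto d=2215-11-27
:: -183
$ dayspinner closeout
:: 2216-05-31
$ dayspinner lunge n=-21
:: 2214-08-31
$ dayspinner pin d=2008-10-21
:: 2008-10-21
$ dayspinner pin d=1992-04-30
:: 1992-04-30


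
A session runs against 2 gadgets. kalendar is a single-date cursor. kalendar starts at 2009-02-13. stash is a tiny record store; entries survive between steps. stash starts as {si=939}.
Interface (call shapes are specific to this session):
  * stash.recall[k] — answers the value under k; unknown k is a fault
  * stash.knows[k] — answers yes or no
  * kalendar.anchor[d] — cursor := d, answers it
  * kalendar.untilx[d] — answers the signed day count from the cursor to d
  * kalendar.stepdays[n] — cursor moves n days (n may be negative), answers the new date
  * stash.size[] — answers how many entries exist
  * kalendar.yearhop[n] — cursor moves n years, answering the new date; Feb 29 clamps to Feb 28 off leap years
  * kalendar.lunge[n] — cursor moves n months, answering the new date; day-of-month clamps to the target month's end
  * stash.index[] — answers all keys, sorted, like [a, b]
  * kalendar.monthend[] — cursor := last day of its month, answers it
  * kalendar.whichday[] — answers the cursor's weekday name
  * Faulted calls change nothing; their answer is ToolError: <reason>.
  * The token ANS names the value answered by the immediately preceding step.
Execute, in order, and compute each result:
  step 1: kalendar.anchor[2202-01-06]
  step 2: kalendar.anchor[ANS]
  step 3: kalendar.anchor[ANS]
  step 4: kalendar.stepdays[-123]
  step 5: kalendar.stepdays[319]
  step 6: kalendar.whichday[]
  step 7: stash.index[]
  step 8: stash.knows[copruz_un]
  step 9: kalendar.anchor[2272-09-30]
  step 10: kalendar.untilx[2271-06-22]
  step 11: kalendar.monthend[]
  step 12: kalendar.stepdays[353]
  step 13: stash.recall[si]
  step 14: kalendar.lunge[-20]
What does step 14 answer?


Answer: 2272-01-18

Derivation:
Step: anchor[d='2202-01-06']
Result: 2202-01-06
Step: anchor[d='ANS']
Result: 2202-01-06
Step: anchor[d='ANS']
Result: 2202-01-06
Step: stepdays[n='-123']
Result: 2201-09-05
Step: stepdays[n='319']
Result: 2202-07-21
Step: whichday[]
Result: Wednesday
Step: index[]
Result: [si]
Step: knows[k='copruz_un']
Result: no
Step: anchor[d='2272-09-30']
Result: 2272-09-30
Step: untilx[d='2271-06-22']
Result: -466
Step: monthend[]
Result: 2272-09-30
Step: stepdays[n='353']
Result: 2273-09-18
Step: recall[k='si']
Result: 939
Step: lunge[n='-20']
Result: 2272-01-18


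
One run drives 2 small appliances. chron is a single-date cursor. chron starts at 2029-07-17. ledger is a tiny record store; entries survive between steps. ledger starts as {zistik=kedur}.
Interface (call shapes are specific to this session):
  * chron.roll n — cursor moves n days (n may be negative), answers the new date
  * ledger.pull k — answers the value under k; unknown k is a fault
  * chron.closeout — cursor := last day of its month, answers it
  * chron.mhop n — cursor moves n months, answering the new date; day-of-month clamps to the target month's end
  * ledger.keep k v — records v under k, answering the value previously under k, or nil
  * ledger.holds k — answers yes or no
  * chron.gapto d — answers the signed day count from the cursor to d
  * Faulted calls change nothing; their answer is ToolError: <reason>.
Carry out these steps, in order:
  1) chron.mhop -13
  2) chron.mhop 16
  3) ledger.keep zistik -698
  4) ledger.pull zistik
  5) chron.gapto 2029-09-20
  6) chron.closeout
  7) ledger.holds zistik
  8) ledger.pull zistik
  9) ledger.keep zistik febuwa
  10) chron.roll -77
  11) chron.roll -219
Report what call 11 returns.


Answer: 2029-01-08

Derivation:
Invoking chron.mhop with n=-13, → 2028-06-17.
Invoking chron.mhop with n=16, which returns 2029-10-17.
Calling ledger.keep with k=zistik, v=-698, and observe kedur.
Using ledger.pull with k=zistik, giving -698.
I use chron.gapto with d=2029-09-20, giving -27.
Calling chron.closeout(), which returns 2029-10-31.
Invoking ledger.holds with k=zistik, → yes.
Calling ledger.pull with k=zistik, and observe -698.
Calling ledger.keep with k=zistik, v=febuwa: -698.
Next I call chron.roll with n=-77, yielding 2029-08-15.
I use chron.roll with n=-219, yielding 2029-01-08.


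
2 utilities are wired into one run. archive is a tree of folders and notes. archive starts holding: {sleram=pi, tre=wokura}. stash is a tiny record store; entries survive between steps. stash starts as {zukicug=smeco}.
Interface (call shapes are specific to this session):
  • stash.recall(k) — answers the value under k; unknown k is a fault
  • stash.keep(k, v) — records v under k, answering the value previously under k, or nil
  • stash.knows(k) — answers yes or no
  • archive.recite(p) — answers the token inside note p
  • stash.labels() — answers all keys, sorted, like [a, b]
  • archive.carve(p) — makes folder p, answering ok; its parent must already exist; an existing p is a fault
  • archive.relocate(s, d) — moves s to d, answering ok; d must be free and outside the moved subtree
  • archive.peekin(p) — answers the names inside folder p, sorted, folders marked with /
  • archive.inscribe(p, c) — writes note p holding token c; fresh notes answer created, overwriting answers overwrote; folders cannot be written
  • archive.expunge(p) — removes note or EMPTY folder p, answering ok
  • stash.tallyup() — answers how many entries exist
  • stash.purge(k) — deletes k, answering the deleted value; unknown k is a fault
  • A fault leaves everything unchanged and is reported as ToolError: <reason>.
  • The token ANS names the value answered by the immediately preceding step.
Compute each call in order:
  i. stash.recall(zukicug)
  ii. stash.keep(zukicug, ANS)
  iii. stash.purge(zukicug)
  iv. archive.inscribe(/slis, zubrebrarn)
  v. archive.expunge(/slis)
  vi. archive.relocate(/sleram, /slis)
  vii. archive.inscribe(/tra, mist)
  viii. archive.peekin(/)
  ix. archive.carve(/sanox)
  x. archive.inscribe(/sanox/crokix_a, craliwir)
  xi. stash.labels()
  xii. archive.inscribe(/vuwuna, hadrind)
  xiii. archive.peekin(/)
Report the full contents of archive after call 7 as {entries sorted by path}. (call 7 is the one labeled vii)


Answer: {slis=pi, tra=mist, tre=wokura}

Derivation:
>> stash.recall(k: zukicug)
<< smeco
>> stash.keep(k: zukicug, v: ANS)
<< smeco
>> stash.purge(k: zukicug)
<< smeco
>> archive.inscribe(p: /slis, c: zubrebrarn)
<< created
>> archive.expunge(p: /slis)
<< ok
>> archive.relocate(s: /sleram, d: /slis)
<< ok
>> archive.inscribe(p: /tra, c: mist)
<< created
>> archive.peekin(p: /)
<< [slis, tra, tre]
>> archive.carve(p: /sanox)
<< ok
>> archive.inscribe(p: /sanox/crokix_a, c: craliwir)
<< created
>> stash.labels()
<< []
>> archive.inscribe(p: /vuwuna, c: hadrind)
<< created
>> archive.peekin(p: /)
<< [sanox/, slis, tra, tre, vuwuna]


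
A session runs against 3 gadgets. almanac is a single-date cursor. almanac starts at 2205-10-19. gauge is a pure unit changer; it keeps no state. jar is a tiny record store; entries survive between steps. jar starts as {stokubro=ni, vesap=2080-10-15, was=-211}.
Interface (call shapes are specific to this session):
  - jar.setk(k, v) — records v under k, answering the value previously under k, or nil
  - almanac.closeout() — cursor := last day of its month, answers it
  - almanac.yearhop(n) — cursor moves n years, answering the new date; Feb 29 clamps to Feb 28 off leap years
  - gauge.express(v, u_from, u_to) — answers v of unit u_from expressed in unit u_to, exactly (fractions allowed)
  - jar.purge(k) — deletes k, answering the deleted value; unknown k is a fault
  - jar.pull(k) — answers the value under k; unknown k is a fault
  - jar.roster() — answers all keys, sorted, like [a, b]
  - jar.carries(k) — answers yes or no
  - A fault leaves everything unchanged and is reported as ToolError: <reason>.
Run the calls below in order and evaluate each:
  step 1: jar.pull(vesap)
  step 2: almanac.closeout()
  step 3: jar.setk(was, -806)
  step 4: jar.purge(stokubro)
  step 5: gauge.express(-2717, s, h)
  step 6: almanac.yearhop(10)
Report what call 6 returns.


Answer: 2215-10-31

Derivation:
I invoke jar.pull using k: vesap, — result: 2080-10-15.
Using almanac.closeout(), → 2205-10-31.
I try jar.setk using k: was, v: -806, which returns -211.
I try jar.purge using k: stokubro, — result: ni.
I call gauge.express using v: -2717, u_from: s, u_to: h, → -2717/3600.
Invoking almanac.yearhop using n: 10, → 2215-10-31.


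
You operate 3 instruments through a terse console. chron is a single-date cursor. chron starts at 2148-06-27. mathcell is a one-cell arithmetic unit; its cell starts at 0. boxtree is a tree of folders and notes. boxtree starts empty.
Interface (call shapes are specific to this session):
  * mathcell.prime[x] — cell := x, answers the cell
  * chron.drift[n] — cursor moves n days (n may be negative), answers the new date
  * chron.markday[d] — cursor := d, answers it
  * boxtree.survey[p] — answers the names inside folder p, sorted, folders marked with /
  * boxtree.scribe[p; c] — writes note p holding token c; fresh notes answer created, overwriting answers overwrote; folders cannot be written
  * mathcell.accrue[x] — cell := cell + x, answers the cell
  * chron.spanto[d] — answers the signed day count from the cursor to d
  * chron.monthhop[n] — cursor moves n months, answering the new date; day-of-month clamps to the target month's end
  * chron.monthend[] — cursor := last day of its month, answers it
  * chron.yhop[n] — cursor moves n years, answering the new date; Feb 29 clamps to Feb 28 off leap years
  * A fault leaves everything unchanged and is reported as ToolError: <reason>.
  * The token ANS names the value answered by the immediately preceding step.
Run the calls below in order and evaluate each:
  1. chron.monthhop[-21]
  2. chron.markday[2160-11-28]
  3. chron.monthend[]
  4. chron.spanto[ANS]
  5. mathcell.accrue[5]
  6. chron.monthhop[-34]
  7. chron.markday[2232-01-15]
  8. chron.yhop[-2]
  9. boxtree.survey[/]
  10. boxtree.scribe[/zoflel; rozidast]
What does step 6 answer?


Answer: 2158-01-30

Derivation:
[in] chron.monthhop n=-21
:: 2146-09-27
[in] chron.markday d=2160-11-28
:: 2160-11-28
[in] chron.monthend
:: 2160-11-30
[in] chron.spanto d=ANS
:: 0
[in] mathcell.accrue x=5
:: 5
[in] chron.monthhop n=-34
:: 2158-01-30
[in] chron.markday d=2232-01-15
:: 2232-01-15
[in] chron.yhop n=-2
:: 2230-01-15
[in] boxtree.survey p=/
:: []
[in] boxtree.scribe p=/zoflel c=rozidast
:: created


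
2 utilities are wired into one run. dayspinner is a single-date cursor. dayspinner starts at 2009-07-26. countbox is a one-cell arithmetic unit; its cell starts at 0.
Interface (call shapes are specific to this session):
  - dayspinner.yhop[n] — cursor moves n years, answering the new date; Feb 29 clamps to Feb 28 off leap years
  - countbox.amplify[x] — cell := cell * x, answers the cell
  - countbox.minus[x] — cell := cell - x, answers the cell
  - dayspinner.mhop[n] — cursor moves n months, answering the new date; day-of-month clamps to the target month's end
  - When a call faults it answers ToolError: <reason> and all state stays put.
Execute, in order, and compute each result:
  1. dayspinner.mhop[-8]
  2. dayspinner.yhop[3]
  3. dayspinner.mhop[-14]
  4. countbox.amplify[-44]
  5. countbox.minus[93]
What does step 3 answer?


Answer: 2010-09-26

Derivation:
Calling dayspinner.mhop using -8, and observe 2008-11-26.
Then dayspinner.yhop using 3, yielding 2011-11-26.
I run dayspinner.mhop using -14, yielding 2010-09-26.
I invoke countbox.amplify using -44, yielding 0.
Next I call countbox.minus using 93: -93.


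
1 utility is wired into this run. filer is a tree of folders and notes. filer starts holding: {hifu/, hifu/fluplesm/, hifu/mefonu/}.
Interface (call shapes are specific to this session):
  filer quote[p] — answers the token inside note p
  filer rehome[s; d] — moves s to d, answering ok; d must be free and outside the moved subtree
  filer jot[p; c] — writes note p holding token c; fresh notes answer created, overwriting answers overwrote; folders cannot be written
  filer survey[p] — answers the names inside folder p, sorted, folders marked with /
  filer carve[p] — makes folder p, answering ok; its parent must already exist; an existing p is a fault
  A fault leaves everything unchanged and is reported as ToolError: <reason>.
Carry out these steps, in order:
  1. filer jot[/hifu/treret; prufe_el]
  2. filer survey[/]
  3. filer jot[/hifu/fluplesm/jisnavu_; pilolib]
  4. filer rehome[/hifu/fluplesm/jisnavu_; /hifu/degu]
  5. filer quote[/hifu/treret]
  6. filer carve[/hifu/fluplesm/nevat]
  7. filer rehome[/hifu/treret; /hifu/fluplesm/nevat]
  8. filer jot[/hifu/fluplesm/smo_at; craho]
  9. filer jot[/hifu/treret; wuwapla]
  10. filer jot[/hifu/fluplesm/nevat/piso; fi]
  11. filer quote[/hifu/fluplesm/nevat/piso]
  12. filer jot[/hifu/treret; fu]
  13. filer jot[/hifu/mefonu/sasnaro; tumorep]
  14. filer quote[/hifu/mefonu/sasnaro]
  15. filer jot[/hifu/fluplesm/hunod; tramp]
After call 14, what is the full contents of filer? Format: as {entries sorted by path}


I call filer jot(p=/hifu/treret, c=prufe_el), → created.
I try filer survey(p=/), and observe [hifu/].
Then filer jot(p=/hifu/fluplesm/jisnavu_, c=pilolib), which returns created.
I call filer rehome(s=/hifu/fluplesm/jisnavu_, d=/hifu/degu), which returns ok.
I try filer quote(p=/hifu/treret), which returns prufe_el.
Next I call filer carve(p=/hifu/fluplesm/nevat), giving ok.
Then filer rehome(s=/hifu/treret, d=/hifu/fluplesm/nevat), giving ToolError: exists.
Now I run filer jot(p=/hifu/fluplesm/smo_at, c=craho), and see created.
Calling filer jot(p=/hifu/treret, c=wuwapla), and see overwrote.
Using filer jot(p=/hifu/fluplesm/nevat/piso, c=fi), which returns created.
I use filer quote(p=/hifu/fluplesm/nevat/piso), and observe fi.
Next I call filer jot(p=/hifu/treret, c=fu), giving overwrote.
Using filer jot(p=/hifu/mefonu/sasnaro, c=tumorep), giving created.
I invoke filer quote(p=/hifu/mefonu/sasnaro), — result: tumorep.
Now I run filer jot(p=/hifu/fluplesm/hunod, c=tramp), and get created.

Answer: {hifu/, hifu/degu=pilolib, hifu/fluplesm/, hifu/fluplesm/nevat/, hifu/fluplesm/nevat/piso=fi, hifu/fluplesm/smo_at=craho, hifu/mefonu/, hifu/mefonu/sasnaro=tumorep, hifu/treret=fu}
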